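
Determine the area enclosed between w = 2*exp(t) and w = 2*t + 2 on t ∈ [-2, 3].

On [-2, 3], (2*exp(t)) - (2*t + 2) = -2*t + 2*exp(t) - 2 is ≥ 0 throughout, so the area is a single integral of |-2*t + 2*exp(t) - 2|.
∫[-2,3] (-2*t + 2*exp(t) - 2) dt = -15 - 2*exp(-2) + 2*exp(3).

-15 - 2*exp(-2) + 2*exp(3)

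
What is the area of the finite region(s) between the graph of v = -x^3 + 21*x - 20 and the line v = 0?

The curve meets the x-axis where -x^3 + 21*x - 20 = 0, i.e. -(x - 4)*(x - 1)*(x + 5) = 0, at x = -5, 1, 4.
On [-5, 1] the curve lies below the axis; ∫[-5,1] (-x^3 + 21*x - 20) dx = -216, giving area 216.
On [1, 4] the curve lies above the axis; ∫[1,4] (-x^3 + 21*x - 20) dx = 135/4, giving area 135/4.
Total area = 216 + 135/4 = 999/4.

999/4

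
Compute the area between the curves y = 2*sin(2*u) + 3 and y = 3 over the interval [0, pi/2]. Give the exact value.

2

On [0, pi/2], (2*sin(2*u) + 3) - (3) = 2*sin(2*u) is ≥ 0 throughout, so the area is a single integral of |2*sin(2*u)|.
∫[0,pi/2] (2*sin(2*u)) du = 2.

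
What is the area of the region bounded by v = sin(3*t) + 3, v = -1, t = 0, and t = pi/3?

2/3 + 4*pi/3

On [0, pi/3], (sin(3*t) + 3) - (-1) = sin(3*t) + 4 is ≥ 0 throughout, so the area is a single integral of |sin(3*t) + 4|.
∫[0,pi/3] (sin(3*t) + 4) dt = 2/3 + 4*pi/3.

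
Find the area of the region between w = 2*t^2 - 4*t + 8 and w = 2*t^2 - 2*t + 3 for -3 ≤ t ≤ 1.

On [-3, 1], (2*t^2 - 4*t + 8) - (2*t^2 - 2*t + 3) = -2*t + 5 is ≥ 0 throughout, so the area is a single integral of |-2*t + 5|.
∫[-3,1] (-2*t + 5) dt = 28.

28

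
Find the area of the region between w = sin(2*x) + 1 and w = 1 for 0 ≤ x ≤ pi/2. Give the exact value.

1

On [0, pi/2], (sin(2*x) + 1) - (1) = sin(2*x) is ≥ 0 throughout, so the area is a single integral of |sin(2*x)|.
∫[0,pi/2] (sin(2*x)) dx = 1.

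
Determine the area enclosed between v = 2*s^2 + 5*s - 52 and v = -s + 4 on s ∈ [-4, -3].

157/3

On [-4, -3], (2*s^2 + 5*s - 52) - (-s + 4) = 2*s^2 + 6*s - 56 is ≤ 0 throughout, so the area is a single integral of |2*s^2 + 6*s - 56|.
∫[-4,-3] (2*s^2 + 6*s - 56) ds = -157/3; the area of that piece is 157/3.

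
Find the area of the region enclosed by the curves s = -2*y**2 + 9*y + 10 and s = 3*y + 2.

125/3

Both boundary curves give s as a function of y, so integrate with respect to y. Setting them equal: -2*y**2 + 6*y + 8 = 0, i.e. -2*(y - 4)*(y + 1) = 0, so they meet at y = -1, 4.
For y in [-1, 4], s = -2*y**2 + 9*y + 10 is on the right; area = ∫[-1,4] (-2*y**2 + 6*y + 8) dy = 125/3.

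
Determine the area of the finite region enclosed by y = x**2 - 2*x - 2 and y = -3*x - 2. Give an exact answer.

1/6

Set the curves equal: x**2 - 2*x - 2 = -3*x - 2, so x**2 + x = 0, which factors as x*(x + 1) = 0. The curves meet at x = -1, 0.
On [-1, 0], y = -3*x - 2 is on top; that piece has area ∫[-1,0] (-(x**2 + x)) dx = 1/6.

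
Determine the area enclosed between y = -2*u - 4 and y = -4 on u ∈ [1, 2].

3

On [1, 2], (-2*u - 4) - (-4) = -2*u is ≤ 0 throughout, so the area is a single integral of |-2*u|.
∫[1,2] (-2*u) du = -3; the area of that piece is 3.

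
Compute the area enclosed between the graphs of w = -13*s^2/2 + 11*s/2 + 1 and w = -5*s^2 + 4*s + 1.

1/4

Set the curves equal: -13*s^2/2 + 11*s/2 + 1 = -5*s^2 + 4*s + 1, so -3*s^2/2 + 3*s/2 = 0, which factors as -3*s*(s - 1)/2 = 0. The curves meet at s = 0, 1.
On [0, 1], w = -13*s^2/2 + 11*s/2 + 1 is on top; that piece has area ∫[0,1] (-3*s^2/2 + 3*s/2) ds = 1/4.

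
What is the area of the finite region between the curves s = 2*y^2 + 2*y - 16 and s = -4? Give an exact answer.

125/3

Both boundary curves give s as a function of y, so integrate with respect to y. Setting them equal: 2*y^2 + 2*y - 12 = 0, i.e. 2*(y - 2)*(y + 3) = 0, so they meet at y = -3, 2.
For y in [-3, 2], s = 2*y^2 + 2*y - 16 is on the left; area = ∫[-3,2] (-(2*y^2 + 2*y - 12)) dy = 125/3.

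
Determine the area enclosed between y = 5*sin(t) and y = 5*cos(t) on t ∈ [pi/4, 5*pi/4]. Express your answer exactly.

10*sqrt(2)

On [pi/4, 5*pi/4], (5*sin(t)) - (5*cos(t)) = 5*sin(t) - 5*cos(t) is ≥ 0 throughout, so the area is a single integral of |5*sin(t) - 5*cos(t)|.
∫[pi/4,5*pi/4] (5*sin(t) - 5*cos(t)) dt = 10*sqrt(2).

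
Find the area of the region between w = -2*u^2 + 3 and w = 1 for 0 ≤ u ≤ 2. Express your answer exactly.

4

The difference (-2*u^2 + 3) - (1) = -2*u^2 + 2 changes sign at u = 1 inside [0, 2], so split the integral there.
∫[0,1] (-2*u^2 + 2) du = 4/3.
∫[1,2] (-2*u^2 + 2) du = -8/3; the area of that piece is 8/3.
Total area = 4/3 + 8/3 = 4.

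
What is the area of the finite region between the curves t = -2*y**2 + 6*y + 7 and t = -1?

Both boundary curves give t as a function of y, so integrate with respect to y. Setting them equal: -2*y**2 + 6*y + 8 = 0, i.e. -2*(y - 4)*(y + 1) = 0, so they meet at y = -1, 4.
For y in [-1, 4], t = -2*y**2 + 6*y + 7 is on the right; area = ∫[-1,4] (-2*y**2 + 6*y + 8) dy = 125/3.

125/3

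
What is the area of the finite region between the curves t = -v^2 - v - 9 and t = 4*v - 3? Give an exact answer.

Both boundary curves give t as a function of v, so integrate with respect to v. Setting them equal: -v^2 - 5*v - 6 = 0, i.e. -(v + 2)*(v + 3) = 0, so they meet at v = -3, -2.
For v in [-3, -2], t = -v^2 - v - 9 is on the right; area = ∫[-3,-2] (-v^2 - 5*v - 6) dv = 1/6.

1/6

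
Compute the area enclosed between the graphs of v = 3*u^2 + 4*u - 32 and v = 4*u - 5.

108

Set the curves equal: 3*u^2 + 4*u - 32 = 4*u - 5, so 3*u^2 - 27 = 0, which factors as 3*(u - 3)*(u + 3) = 0. The curves meet at u = -3, 3.
On [-3, 3], v = 4*u - 5 is on top; that piece has area ∫[-3,3] (-(3*u^2 - 27)) du = 108.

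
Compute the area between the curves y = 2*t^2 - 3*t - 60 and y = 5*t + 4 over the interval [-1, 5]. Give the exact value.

On [-1, 5], (2*t^2 - 3*t - 60) - (5*t + 4) = 2*t^2 - 8*t - 64 is ≤ 0 throughout, so the area is a single integral of |2*t^2 - 8*t - 64|.
∫[-1,5] (2*t^2 - 8*t - 64) dt = -396; the area of that piece is 396.

396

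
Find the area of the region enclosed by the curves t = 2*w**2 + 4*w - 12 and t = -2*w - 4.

125/3

Both boundary curves give t as a function of w, so integrate with respect to w. Setting them equal: 2*w**2 + 6*w - 8 = 0, i.e. 2*(w - 1)*(w + 4) = 0, so they meet at w = -4, 1.
For w in [-4, 1], t = 2*w**2 + 4*w - 12 is on the left; area = ∫[-4,1] (-(2*w**2 + 6*w - 8)) dw = 125/3.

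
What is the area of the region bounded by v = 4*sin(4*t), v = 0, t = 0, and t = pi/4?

On [0, pi/4], (4*sin(4*t)) - (0) = 4*sin(4*t) is ≥ 0 throughout, so the area is a single integral of |4*sin(4*t)|.
∫[0,pi/4] (4*sin(4*t)) dt = 2.

2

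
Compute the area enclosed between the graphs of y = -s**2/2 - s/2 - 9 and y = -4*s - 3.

1/12

Set the curves equal: -s**2/2 - s/2 - 9 = -4*s - 3, so -s**2/2 + 7*s/2 - 6 = 0, which factors as -(s - 4)*(s - 3)/2 = 0. The curves meet at s = 3, 4.
On [3, 4], y = -s**2/2 - s/2 - 9 is on top; that piece has area ∫[3,4] (-s**2/2 + 7*s/2 - 6) ds = 1/12.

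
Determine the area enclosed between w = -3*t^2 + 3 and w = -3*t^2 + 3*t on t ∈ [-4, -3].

27/2

On [-4, -3], (-3*t^2 + 3) - (-3*t^2 + 3*t) = -3*t + 3 is ≥ 0 throughout, so the area is a single integral of |-3*t + 3|.
∫[-4,-3] (-3*t + 3) dt = 27/2.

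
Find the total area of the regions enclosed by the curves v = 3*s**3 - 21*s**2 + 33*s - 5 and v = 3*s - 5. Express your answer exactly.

253/4

Set the curves equal: 3*s**3 - 21*s**2 + 33*s - 5 = 3*s - 5, so 3*s**3 - 21*s**2 + 30*s = 0, which factors as 3*s*(s - 5)*(s - 2) = 0. The curves meet at s = 0, 2, 5.
On [0, 2], v = 3*s**3 - 21*s**2 + 33*s - 5 is on top; that piece has area ∫[0,2] (3*s**3 - 21*s**2 + 30*s) ds = 16.
On [2, 5], v = 3*s - 5 is on top; that piece has area ∫[2,5] (-(3*s**3 - 21*s**2 + 30*s)) ds = 189/4.
Total enclosed area = 16 + 189/4 = 253/4.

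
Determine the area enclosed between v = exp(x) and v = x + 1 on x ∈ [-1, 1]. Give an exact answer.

-2 - exp(-1) + exp(1)

On [-1, 1], (exp(x)) - (x + 1) = -x + exp(x) - 1 is ≥ 0 throughout, so the area is a single integral of |-x + exp(x) - 1|.
∫[-1,1] (-x + exp(x) - 1) dx = -2 - exp(-1) + exp(1).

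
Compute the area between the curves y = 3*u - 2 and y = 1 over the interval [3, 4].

On [3, 4], (3*u - 2) - (1) = 3*u - 3 is ≥ 0 throughout, so the area is a single integral of |3*u - 3|.
∫[3,4] (3*u - 3) du = 15/2.

15/2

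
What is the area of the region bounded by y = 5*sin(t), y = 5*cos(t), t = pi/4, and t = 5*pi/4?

10*sqrt(2)

On [pi/4, 5*pi/4], (5*sin(t)) - (5*cos(t)) = 5*sin(t) - 5*cos(t) is ≥ 0 throughout, so the area is a single integral of |5*sin(t) - 5*cos(t)|.
∫[pi/4,5*pi/4] (5*sin(t) - 5*cos(t)) dt = 10*sqrt(2).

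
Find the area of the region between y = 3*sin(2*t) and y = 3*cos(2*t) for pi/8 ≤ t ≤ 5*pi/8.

On [pi/8, 5*pi/8], (3*sin(2*t)) - (3*cos(2*t)) = 3*sin(2*t) - 3*cos(2*t) is ≥ 0 throughout, so the area is a single integral of |3*sin(2*t) - 3*cos(2*t)|.
∫[pi/8,5*pi/8] (3*sin(2*t) - 3*cos(2*t)) dt = 3*sqrt(2).

3*sqrt(2)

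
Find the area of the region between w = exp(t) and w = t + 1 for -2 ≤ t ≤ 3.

On [-2, 3], (exp(t)) - (t + 1) = -t + exp(t) - 1 is ≥ 0 throughout, so the area is a single integral of |-t + exp(t) - 1|.
∫[-2,3] (-t + exp(t) - 1) dt = -15/2 - exp(-2) + exp(3).

-15/2 - exp(-2) + exp(3)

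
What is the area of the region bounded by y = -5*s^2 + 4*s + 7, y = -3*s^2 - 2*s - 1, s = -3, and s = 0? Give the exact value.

The difference (-5*s^2 + 4*s + 7) - (-3*s^2 - 2*s - 1) = -2*s^2 + 6*s + 8 changes sign at s = -1 inside [-3, 0], so split the integral there.
∫[-3,-1] (-2*s^2 + 6*s + 8) ds = -76/3; the area of that piece is 76/3.
∫[-1,0] (-2*s^2 + 6*s + 8) ds = 13/3.
Total area = 76/3 + 13/3 = 89/3.

89/3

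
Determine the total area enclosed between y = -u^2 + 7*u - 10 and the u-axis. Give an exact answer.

The curve meets the u-axis where -u^2 + 7*u - 10 = 0, i.e. -(u - 5)*(u - 2) = 0, at u = 2, 5.
On [2, 5] the curve lies above the axis; ∫[2,5] (-u^2 + 7*u - 10) du = 9/2, giving area 9/2.

9/2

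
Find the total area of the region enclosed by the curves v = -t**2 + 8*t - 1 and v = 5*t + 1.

1/6

Set the curves equal: -t**2 + 8*t - 1 = 5*t + 1, so -t**2 + 3*t - 2 = 0, which factors as -(t - 2)*(t - 1) = 0. The curves meet at t = 1, 2.
On [1, 2], v = -t**2 + 8*t - 1 is on top; that piece has area ∫[1,2] (-t**2 + 3*t - 2) dt = 1/6.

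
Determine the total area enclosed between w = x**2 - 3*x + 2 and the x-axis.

1/6

The curve meets the x-axis where x**2 - 3*x + 2 = 0, i.e. (x - 2)*(x - 1) = 0, at x = 1, 2.
On [1, 2] the curve lies below the axis; ∫[1,2] (x**2 - 3*x + 2) dx = -1/6, giving area 1/6.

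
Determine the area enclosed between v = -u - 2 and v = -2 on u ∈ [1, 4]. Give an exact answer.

15/2

On [1, 4], (-u - 2) - (-2) = -u is ≤ 0 throughout, so the area is a single integral of |-u|.
∫[1,4] (-u) du = -15/2; the area of that piece is 15/2.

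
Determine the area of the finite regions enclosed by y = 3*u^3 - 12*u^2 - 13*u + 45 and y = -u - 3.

Set the curves equal: 3*u^3 - 12*u^2 - 13*u + 45 = -u - 3, so 3*u^3 - 12*u^2 - 12*u + 48 = 0, which factors as 3*(u - 4)*(u - 2)*(u + 2) = 0. The curves meet at u = -2, 2, 4.
On [-2, 2], y = 3*u^3 - 12*u^2 - 13*u + 45 is on top; that piece has area ∫[-2,2] (3*u^3 - 12*u^2 - 12*u + 48) du = 128.
On [2, 4], y = -u - 3 is on top; that piece has area ∫[2,4] (-(3*u^3 - 12*u^2 - 12*u + 48)) du = 20.
Total enclosed area = 128 + 20 = 148.

148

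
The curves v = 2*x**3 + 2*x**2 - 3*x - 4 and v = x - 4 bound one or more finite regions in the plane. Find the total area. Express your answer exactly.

Set the curves equal: 2*x**3 + 2*x**2 - 3*x - 4 = x - 4, so 2*x**3 + 2*x**2 - 4*x = 0, which factors as 2*x*(x - 1)*(x + 2) = 0. The curves meet at x = -2, 0, 1.
On [-2, 0], v = 2*x**3 + 2*x**2 - 3*x - 4 is on top; that piece has area ∫[-2,0] (2*x**3 + 2*x**2 - 4*x) dx = 16/3.
On [0, 1], v = x - 4 is on top; that piece has area ∫[0,1] (-(2*x**3 + 2*x**2 - 4*x)) dx = 5/6.
Total enclosed area = 16/3 + 5/6 = 37/6.

37/6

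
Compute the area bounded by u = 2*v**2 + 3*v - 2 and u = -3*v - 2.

9

Both boundary curves give u as a function of v, so integrate with respect to v. Setting them equal: 2*v**2 + 6*v = 0, i.e. 2*v*(v + 3) = 0, so they meet at v = -3, 0.
For v in [-3, 0], u = 2*v**2 + 3*v - 2 is on the left; area = ∫[-3,0] (-(2*v**2 + 6*v)) dv = 9.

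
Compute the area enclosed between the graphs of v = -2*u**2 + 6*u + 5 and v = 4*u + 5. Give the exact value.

1/3

Set the curves equal: -2*u**2 + 6*u + 5 = 4*u + 5, so -2*u**2 + 2*u = 0, which factors as -2*u*(u - 1) = 0. The curves meet at u = 0, 1.
On [0, 1], v = -2*u**2 + 6*u + 5 is on top; that piece has area ∫[0,1] (-2*u**2 + 2*u) du = 1/3.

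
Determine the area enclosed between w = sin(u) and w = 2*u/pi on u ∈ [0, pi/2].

1 - pi/4

On [0, pi/2], (sin(u)) - (2*u/pi) = -2*u/pi + sin(u) is ≥ 0 throughout, so the area is a single integral of |-2*u/pi + sin(u)|.
∫[0,pi/2] (-2*u/pi + sin(u)) du = 1 - pi/4.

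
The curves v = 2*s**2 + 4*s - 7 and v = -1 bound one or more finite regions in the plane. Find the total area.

Set the curves equal: 2*s**2 + 4*s - 7 = -1, so 2*s**2 + 4*s - 6 = 0, which factors as 2*(s - 1)*(s + 3) = 0. The curves meet at s = -3, 1.
On [-3, 1], v = -1 is on top; that piece has area ∫[-3,1] (-(2*s**2 + 4*s - 6)) ds = 64/3.

64/3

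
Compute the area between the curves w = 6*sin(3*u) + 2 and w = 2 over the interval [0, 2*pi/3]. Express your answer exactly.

The difference (6*sin(3*u) + 2) - (2) = 6*sin(3*u) changes sign at u = pi/3 inside [0, 2*pi/3], so split the integral there.
∫[0,pi/3] (6*sin(3*u)) du = 4.
∫[pi/3,2*pi/3] (6*sin(3*u)) du = -4; the area of that piece is 4.
Total area = 4 + 4 = 8.

8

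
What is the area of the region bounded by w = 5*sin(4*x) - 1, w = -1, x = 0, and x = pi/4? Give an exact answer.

5/2

On [0, pi/4], (5*sin(4*x) - 1) - (-1) = 5*sin(4*x) is ≥ 0 throughout, so the area is a single integral of |5*sin(4*x)|.
∫[0,pi/4] (5*sin(4*x)) dx = 5/2.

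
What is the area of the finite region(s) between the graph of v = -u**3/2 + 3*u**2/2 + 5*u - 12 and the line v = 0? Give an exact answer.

The curve meets the u-axis where -u**3/2 + 3*u**2/2 + 5*u - 12 = 0, i.e. -(u - 4)*(u - 2)*(u + 3)/2 = 0, at u = -3, 2, 4.
On [-3, 2] the curve lies below the axis; ∫[-3,2] (-u**3/2 + 3*u**2/2 + 5*u - 12) du = -375/8, giving area 375/8.
On [2, 4] the curve lies above the axis; ∫[2,4] (-u**3/2 + 3*u**2/2 + 5*u - 12) du = 4, giving area 4.
Total area = 375/8 + 4 = 407/8.

407/8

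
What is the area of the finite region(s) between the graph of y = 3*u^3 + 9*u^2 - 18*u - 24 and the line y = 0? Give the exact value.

The curve meets the u-axis where 3*u^3 + 9*u^2 - 18*u - 24 = 0, i.e. 3*(u - 2)*(u + 1)*(u + 4) = 0, at u = -4, -1, 2.
On [-4, -1] the curve lies above the axis; ∫[-4,-1] (3*u^3 + 9*u^2 - 18*u - 24) du = 243/4, giving area 243/4.
On [-1, 2] the curve lies below the axis; ∫[-1,2] (3*u^3 + 9*u^2 - 18*u - 24) du = -243/4, giving area 243/4.
Total area = 243/4 + 243/4 = 243/2.

243/2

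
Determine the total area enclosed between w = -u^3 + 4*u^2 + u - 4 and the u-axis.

The curve meets the u-axis where -u^3 + 4*u^2 + u - 4 = 0, i.e. -(u - 4)*(u - 1)*(u + 1) = 0, at u = -1, 1, 4.
On [-1, 1] the curve lies below the axis; ∫[-1,1] (-u^3 + 4*u^2 + u - 4) du = -16/3, giving area 16/3.
On [1, 4] the curve lies above the axis; ∫[1,4] (-u^3 + 4*u^2 + u - 4) du = 63/4, giving area 63/4.
Total area = 16/3 + 63/4 = 253/12.

253/12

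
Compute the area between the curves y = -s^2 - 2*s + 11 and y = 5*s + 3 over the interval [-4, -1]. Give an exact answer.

111/2

On [-4, -1], (-s^2 - 2*s + 11) - (5*s + 3) = -s^2 - 7*s + 8 is ≥ 0 throughout, so the area is a single integral of |-s^2 - 7*s + 8|.
∫[-4,-1] (-s^2 - 7*s + 8) ds = 111/2.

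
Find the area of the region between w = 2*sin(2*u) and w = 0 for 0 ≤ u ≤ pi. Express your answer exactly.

4

The difference (2*sin(2*u)) - (0) = 2*sin(2*u) changes sign at u = pi/2 inside [0, pi], so split the integral there.
∫[0,pi/2] (2*sin(2*u)) du = 2.
∫[pi/2,pi] (2*sin(2*u)) du = -2; the area of that piece is 2.
Total area = 2 + 2 = 4.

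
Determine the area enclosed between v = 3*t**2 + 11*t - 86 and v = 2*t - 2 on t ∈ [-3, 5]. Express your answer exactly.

483

The difference (3*t**2 + 11*t - 86) - (2*t - 2) = 3*t**2 + 9*t - 84 changes sign at t = 4 inside [-3, 5], so split the integral there.
∫[-3,4] (3*t**2 + 9*t - 84) dt = -931/2; the area of that piece is 931/2.
∫[4,5] (3*t**2 + 9*t - 84) dt = 35/2.
Total area = 931/2 + 35/2 = 483.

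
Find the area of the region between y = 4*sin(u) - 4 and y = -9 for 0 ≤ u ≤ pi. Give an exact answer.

On [0, pi], (4*sin(u) - 4) - (-9) = 4*sin(u) + 5 is ≥ 0 throughout, so the area is a single integral of |4*sin(u) + 5|.
∫[0,pi] (4*sin(u) + 5) du = 8 + 5*pi.

8 + 5*pi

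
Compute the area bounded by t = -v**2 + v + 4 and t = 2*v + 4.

1/6

Both boundary curves give t as a function of v, so integrate with respect to v. Setting them equal: -v**2 - v = 0, i.e. -v*(v + 1) = 0, so they meet at v = -1, 0.
For v in [-1, 0], t = -v**2 + v + 4 is on the right; area = ∫[-1,0] (-v**2 - v) dv = 1/6.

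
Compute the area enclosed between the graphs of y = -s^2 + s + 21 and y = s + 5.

Set the curves equal: -s^2 + s + 21 = s + 5, so -s^2 + 16 = 0, which factors as -(s - 4)*(s + 4) = 0. The curves meet at s = -4, 4.
On [-4, 4], y = -s^2 + s + 21 is on top; that piece has area ∫[-4,4] (-s^2 + 16) ds = 256/3.

256/3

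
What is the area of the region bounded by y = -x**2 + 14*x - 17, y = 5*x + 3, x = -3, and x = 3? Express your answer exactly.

138

On [-3, 3], (-x**2 + 14*x - 17) - (5*x + 3) = -x**2 + 9*x - 20 is ≤ 0 throughout, so the area is a single integral of |-x**2 + 9*x - 20|.
∫[-3,3] (-x**2 + 9*x - 20) dx = -138; the area of that piece is 138.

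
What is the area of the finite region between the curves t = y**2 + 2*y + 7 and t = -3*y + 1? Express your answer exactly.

1/6

Both boundary curves give t as a function of y, so integrate with respect to y. Setting them equal: y**2 + 5*y + 6 = 0, i.e. (y + 2)*(y + 3) = 0, so they meet at y = -3, -2.
For y in [-3, -2], t = y**2 + 2*y + 7 is on the left; area = ∫[-3,-2] (-(y**2 + 5*y + 6)) dy = 1/6.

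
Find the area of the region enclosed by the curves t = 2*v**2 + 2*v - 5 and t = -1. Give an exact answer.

9

Both boundary curves give t as a function of v, so integrate with respect to v. Setting them equal: 2*v**2 + 2*v - 4 = 0, i.e. 2*(v - 1)*(v + 2) = 0, so they meet at v = -2, 1.
For v in [-2, 1], t = 2*v**2 + 2*v - 5 is on the left; area = ∫[-2,1] (-(2*v**2 + 2*v - 4)) dv = 9.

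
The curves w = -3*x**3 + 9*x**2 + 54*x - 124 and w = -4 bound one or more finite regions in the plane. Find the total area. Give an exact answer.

Set the curves equal: -3*x**3 + 9*x**2 + 54*x - 124 = -4, so -3*x**3 + 9*x**2 + 54*x - 120 = 0, which factors as -3*(x - 5)*(x - 2)*(x + 4) = 0. The curves meet at x = -4, 2, 5.
On [-4, 2], w = -4 is on top; that piece has area ∫[-4,2] (-(-3*x**3 + 9*x**2 + 54*x - 120)) dx = 648.
On [2, 5], w = -3*x**3 + 9*x**2 + 54*x - 124 is on top; that piece has area ∫[2,5] (-3*x**3 + 9*x**2 + 54*x - 120) dx = 405/4.
Total enclosed area = 648 + 405/4 = 2997/4.

2997/4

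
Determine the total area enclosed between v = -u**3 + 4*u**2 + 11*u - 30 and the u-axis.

863/6

The curve meets the u-axis where -u**3 + 4*u**2 + 11*u - 30 = 0, i.e. -(u - 5)*(u - 2)*(u + 3) = 0, at u = -3, 2, 5.
On [-3, 2] the curve lies below the axis; ∫[-3,2] (-u**3 + 4*u**2 + 11*u - 30) du = -1375/12, giving area 1375/12.
On [2, 5] the curve lies above the axis; ∫[2,5] (-u**3 + 4*u**2 + 11*u - 30) du = 117/4, giving area 117/4.
Total area = 1375/12 + 117/4 = 863/6.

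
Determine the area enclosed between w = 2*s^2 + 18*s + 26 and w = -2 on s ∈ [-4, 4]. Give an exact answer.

The difference (2*s^2 + 18*s + 26) - (-2) = 2*s^2 + 18*s + 28 changes sign at s = -2 inside [-4, 4], so split the integral there.
∫[-4,-2] (2*s^2 + 18*s + 28) ds = -44/3; the area of that piece is 44/3.
∫[-2,4] (2*s^2 + 18*s + 28) ds = 324.
Total area = 44/3 + 324 = 1016/3.

1016/3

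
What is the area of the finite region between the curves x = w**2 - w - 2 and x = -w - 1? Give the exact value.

Both boundary curves give x as a function of w, so integrate with respect to w. Setting them equal: w**2 - 1 = 0, i.e. (w - 1)*(w + 1) = 0, so they meet at w = -1, 1.
For w in [-1, 1], x = w**2 - w - 2 is on the left; area = ∫[-1,1] (-(w**2 - 1)) dw = 4/3.

4/3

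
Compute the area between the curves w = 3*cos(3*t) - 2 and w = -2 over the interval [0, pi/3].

The difference (3*cos(3*t) - 2) - (-2) = 3*cos(3*t) changes sign at t = pi/6 inside [0, pi/3], so split the integral there.
∫[0,pi/6] (3*cos(3*t)) dt = 1.
∫[pi/6,pi/3] (3*cos(3*t)) dt = -1; the area of that piece is 1.
Total area = 1 + 1 = 2.

2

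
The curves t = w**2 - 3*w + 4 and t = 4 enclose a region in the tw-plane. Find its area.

Both boundary curves give t as a function of w, so integrate with respect to w. Setting them equal: w**2 - 3*w = 0, i.e. w*(w - 3) = 0, so they meet at w = 0, 3.
For w in [0, 3], t = w**2 - 3*w + 4 is on the left; area = ∫[0,3] (-(w**2 - 3*w)) dw = 9/2.

9/2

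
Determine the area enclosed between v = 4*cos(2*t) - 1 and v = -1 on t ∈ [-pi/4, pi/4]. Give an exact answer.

On [-pi/4, pi/4], (4*cos(2*t) - 1) - (-1) = 4*cos(2*t) is ≥ 0 throughout, so the area is a single integral of |4*cos(2*t)|.
∫[-pi/4,pi/4] (4*cos(2*t)) dt = 4.

4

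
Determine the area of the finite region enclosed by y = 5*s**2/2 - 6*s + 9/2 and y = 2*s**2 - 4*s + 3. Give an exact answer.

Set the curves equal: 5*s**2/2 - 6*s + 9/2 = 2*s**2 - 4*s + 3, so s**2/2 - 2*s + 3/2 = 0, which factors as (s - 3)*(s - 1)/2 = 0. The curves meet at s = 1, 3.
On [1, 3], y = 2*s**2 - 4*s + 3 is on top; that piece has area ∫[1,3] (-(s**2/2 - 2*s + 3/2)) ds = 2/3.

2/3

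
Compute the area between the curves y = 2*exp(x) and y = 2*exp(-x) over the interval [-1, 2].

-8 + 2*exp(-2) + 2*exp(-1) + 2*exp(1) + 2*exp(2)

The difference (2*exp(x)) - (2*exp(-x)) = 2*exp(x) - 2*exp(-x) changes sign at x = 0 inside [-1, 2], so split the integral there.
∫[-1,0] (2*exp(x) - 2*exp(-x)) dx = -2*exp(1) - 2*exp(-1) + 4; the area of that piece is -4 + 2*exp(-1) + 2*exp(1).
∫[0,2] (2*exp(x) - 2*exp(-x)) dx = -4 + 2*exp(-2) + 2*exp(2).
Total area = (-4 + 2*exp(-1) + 2*exp(1)) + (-4 + 2*exp(-2) + 2*exp(2)) = -8 + 2*exp(-2) + 2*exp(-1) + 2*exp(1) + 2*exp(2).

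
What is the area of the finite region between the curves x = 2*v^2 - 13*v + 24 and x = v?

1/3

Both boundary curves give x as a function of v, so integrate with respect to v. Setting them equal: 2*v^2 - 14*v + 24 = 0, i.e. 2*(v - 4)*(v - 3) = 0, so they meet at v = 3, 4.
For v in [3, 4], x = 2*v^2 - 13*v + 24 is on the left; area = ∫[3,4] (-(2*v^2 - 14*v + 24)) dv = 1/3.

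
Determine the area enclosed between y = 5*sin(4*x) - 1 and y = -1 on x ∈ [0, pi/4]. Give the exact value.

5/2

On [0, pi/4], (5*sin(4*x) - 1) - (-1) = 5*sin(4*x) is ≥ 0 throughout, so the area is a single integral of |5*sin(4*x)|.
∫[0,pi/4] (5*sin(4*x)) dx = 5/2.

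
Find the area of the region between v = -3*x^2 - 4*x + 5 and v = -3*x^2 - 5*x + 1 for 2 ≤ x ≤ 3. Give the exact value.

On [2, 3], (-3*x^2 - 4*x + 5) - (-3*x^2 - 5*x + 1) = x + 4 is ≥ 0 throughout, so the area is a single integral of |x + 4|.
∫[2,3] (x + 4) dx = 13/2.

13/2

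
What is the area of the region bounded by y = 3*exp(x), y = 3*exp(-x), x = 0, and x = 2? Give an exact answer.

-6 + 3*exp(-2) + 3*exp(2)

On [0, 2], (3*exp(x)) - (3*exp(-x)) = 3*exp(x) - 3*exp(-x) is ≥ 0 throughout, so the area is a single integral of |3*exp(x) - 3*exp(-x)|.
∫[0,2] (3*exp(x) - 3*exp(-x)) dx = -6 + 3*exp(-2) + 3*exp(2).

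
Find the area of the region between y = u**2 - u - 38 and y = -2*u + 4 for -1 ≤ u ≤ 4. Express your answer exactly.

On [-1, 4], (u**2 - u - 38) - (-2*u + 4) = u**2 + u - 42 is ≤ 0 throughout, so the area is a single integral of |u**2 + u - 42|.
∫[-1,4] (u**2 + u - 42) du = -1085/6; the area of that piece is 1085/6.

1085/6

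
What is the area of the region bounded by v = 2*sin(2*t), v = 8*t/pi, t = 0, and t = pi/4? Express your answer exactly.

1 - pi/4

On [0, pi/4], (2*sin(2*t)) - (8*t/pi) = -8*t/pi + 2*sin(2*t) is ≥ 0 throughout, so the area is a single integral of |-8*t/pi + 2*sin(2*t)|.
∫[0,pi/4] (-8*t/pi + 2*sin(2*t)) dt = 1 - pi/4.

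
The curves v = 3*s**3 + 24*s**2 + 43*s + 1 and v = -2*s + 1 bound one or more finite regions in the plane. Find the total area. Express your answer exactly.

Set the curves equal: 3*s**3 + 24*s**2 + 43*s + 1 = -2*s + 1, so 3*s**3 + 24*s**2 + 45*s = 0, which factors as 3*s*(s + 3)*(s + 5) = 0. The curves meet at s = -5, -3, 0.
On [-5, -3], v = 3*s**3 + 24*s**2 + 43*s + 1 is on top; that piece has area ∫[-5,-3] (3*s**3 + 24*s**2 + 45*s) ds = 16.
On [-3, 0], v = -2*s + 1 is on top; that piece has area ∫[-3,0] (-(3*s**3 + 24*s**2 + 45*s)) ds = 189/4.
Total enclosed area = 16 + 189/4 = 253/4.

253/4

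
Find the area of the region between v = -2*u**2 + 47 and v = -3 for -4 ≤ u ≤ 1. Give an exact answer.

On [-4, 1], (-2*u**2 + 47) - (-3) = -2*u**2 + 50 is ≥ 0 throughout, so the area is a single integral of |-2*u**2 + 50|.
∫[-4,1] (-2*u**2 + 50) du = 620/3.

620/3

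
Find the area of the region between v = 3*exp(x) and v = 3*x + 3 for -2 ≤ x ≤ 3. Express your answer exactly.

On [-2, 3], (3*exp(x)) - (3*x + 3) = -3*x + 3*exp(x) - 3 is ≥ 0 throughout, so the area is a single integral of |-3*x + 3*exp(x) - 3|.
∫[-2,3] (-3*x + 3*exp(x) - 3) dx = -45/2 - 3*exp(-2) + 3*exp(3).

-45/2 - 3*exp(-2) + 3*exp(3)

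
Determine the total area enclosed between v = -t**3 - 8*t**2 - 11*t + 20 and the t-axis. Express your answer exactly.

443/6

The curve meets the t-axis where -t**3 - 8*t**2 - 11*t + 20 = 0, i.e. -(t - 1)*(t + 4)*(t + 5) = 0, at t = -5, -4, 1.
On [-5, -4] the curve lies below the axis; ∫[-5,-4] (-t**3 - 8*t**2 - 11*t + 20) dt = -11/12, giving area 11/12.
On [-4, 1] the curve lies above the axis; ∫[-4,1] (-t**3 - 8*t**2 - 11*t + 20) dt = 875/12, giving area 875/12.
Total area = 11/12 + 875/12 = 443/6.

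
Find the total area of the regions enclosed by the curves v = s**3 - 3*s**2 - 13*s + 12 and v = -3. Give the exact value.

Set the curves equal: s**3 - 3*s**2 - 13*s + 12 = -3, so s**3 - 3*s**2 - 13*s + 15 = 0, which factors as (s - 5)*(s - 1)*(s + 3) = 0. The curves meet at s = -3, 1, 5.
On [-3, 1], v = s**3 - 3*s**2 - 13*s + 12 is on top; that piece has area ∫[-3,1] (s**3 - 3*s**2 - 13*s + 15) ds = 64.
On [1, 5], v = -3 is on top; that piece has area ∫[1,5] (-(s**3 - 3*s**2 - 13*s + 15)) ds = 64.
Total enclosed area = 64 + 64 = 128.

128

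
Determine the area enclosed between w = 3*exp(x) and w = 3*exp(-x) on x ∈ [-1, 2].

-12 + 3*exp(-2) + 3*exp(-1) + 3*exp(1) + 3*exp(2)

The difference (3*exp(x)) - (3*exp(-x)) = 3*exp(x) - 3*exp(-x) changes sign at x = 0 inside [-1, 2], so split the integral there.
∫[-1,0] (3*exp(x) - 3*exp(-x)) dx = -3*exp(1) - 3*exp(-1) + 6; the area of that piece is -6 + 3*exp(-1) + 3*exp(1).
∫[0,2] (3*exp(x) - 3*exp(-x)) dx = -6 + 3*exp(-2) + 3*exp(2).
Total area = (-6 + 3*exp(-1) + 3*exp(1)) + (-6 + 3*exp(-2) + 3*exp(2)) = -12 + 3*exp(-2) + 3*exp(-1) + 3*exp(1) + 3*exp(2).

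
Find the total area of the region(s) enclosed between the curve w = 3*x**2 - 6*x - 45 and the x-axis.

The curve meets the x-axis where 3*x**2 - 6*x - 45 = 0, i.e. 3*(x - 5)*(x + 3) = 0, at x = -3, 5.
On [-3, 5] the curve lies below the axis; ∫[-3,5] (3*x**2 - 6*x - 45) dx = -256, giving area 256.

256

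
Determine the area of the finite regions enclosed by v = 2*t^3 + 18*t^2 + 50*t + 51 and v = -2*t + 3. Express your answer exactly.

Set the curves equal: 2*t^3 + 18*t^2 + 50*t + 51 = -2*t + 3, so 2*t^3 + 18*t^2 + 52*t + 48 = 0, which factors as 2*(t + 2)*(t + 3)*(t + 4) = 0. The curves meet at t = -4, -3, -2.
On [-4, -3], v = 2*t^3 + 18*t^2 + 50*t + 51 is on top; that piece has area ∫[-4,-3] (2*t^3 + 18*t^2 + 52*t + 48) dt = 1/2.
On [-3, -2], v = -2*t + 3 is on top; that piece has area ∫[-3,-2] (-(2*t^3 + 18*t^2 + 52*t + 48)) dt = 1/2.
Total enclosed area = 1/2 + 1/2 = 1.

1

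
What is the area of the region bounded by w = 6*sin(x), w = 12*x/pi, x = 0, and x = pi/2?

On [0, pi/2], (6*sin(x)) - (12*x/pi) = -12*x/pi + 6*sin(x) is ≥ 0 throughout, so the area is a single integral of |-12*x/pi + 6*sin(x)|.
∫[0,pi/2] (-12*x/pi + 6*sin(x)) dx = 6 - 3*pi/2.

6 - 3*pi/2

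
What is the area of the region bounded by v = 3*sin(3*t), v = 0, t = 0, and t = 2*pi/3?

4

The difference (3*sin(3*t)) - (0) = 3*sin(3*t) changes sign at t = pi/3 inside [0, 2*pi/3], so split the integral there.
∫[0,pi/3] (3*sin(3*t)) dt = 2.
∫[pi/3,2*pi/3] (3*sin(3*t)) dt = -2; the area of that piece is 2.
Total area = 2 + 2 = 4.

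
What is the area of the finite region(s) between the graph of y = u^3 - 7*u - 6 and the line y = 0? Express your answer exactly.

The curve meets the u-axis where u^3 - 7*u - 6 = 0, i.e. (u - 3)*(u + 1)*(u + 2) = 0, at u = -2, -1, 3.
On [-2, -1] the curve lies above the axis; ∫[-2,-1] (u^3 - 7*u - 6) du = 3/4, giving area 3/4.
On [-1, 3] the curve lies below the axis; ∫[-1,3] (u^3 - 7*u - 6) du = -32, giving area 32.
Total area = 3/4 + 32 = 131/4.

131/4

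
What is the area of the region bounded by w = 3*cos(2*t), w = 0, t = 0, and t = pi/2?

The difference (3*cos(2*t)) - (0) = 3*cos(2*t) changes sign at t = pi/4 inside [0, pi/2], so split the integral there.
∫[0,pi/4] (3*cos(2*t)) dt = 3/2.
∫[pi/4,pi/2] (3*cos(2*t)) dt = -3/2; the area of that piece is 3/2.
Total area = 3/2 + 3/2 = 3.

3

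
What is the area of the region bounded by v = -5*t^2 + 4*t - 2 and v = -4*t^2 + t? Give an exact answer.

1/6

Set the curves equal: -5*t^2 + 4*t - 2 = -4*t^2 + t, so -t^2 + 3*t - 2 = 0, which factors as -(t - 2)*(t - 1) = 0. The curves meet at t = 1, 2.
On [1, 2], v = -5*t^2 + 4*t - 2 is on top; that piece has area ∫[1,2] (-t^2 + 3*t - 2) dt = 1/6.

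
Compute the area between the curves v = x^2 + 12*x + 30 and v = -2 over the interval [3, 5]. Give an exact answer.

On [3, 5], (x^2 + 12*x + 30) - (-2) = x^2 + 12*x + 32 is ≥ 0 throughout, so the area is a single integral of |x^2 + 12*x + 32|.
∫[3,5] (x^2 + 12*x + 32) dx = 578/3.

578/3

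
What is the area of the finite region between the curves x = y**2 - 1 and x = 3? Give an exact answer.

Both boundary curves give x as a function of y, so integrate with respect to y. Setting them equal: y**2 - 4 = 0, i.e. (y - 2)*(y + 2) = 0, so they meet at y = -2, 2.
For y in [-2, 2], x = y**2 - 1 is on the left; area = ∫[-2,2] (-(y**2 - 4)) dy = 32/3.

32/3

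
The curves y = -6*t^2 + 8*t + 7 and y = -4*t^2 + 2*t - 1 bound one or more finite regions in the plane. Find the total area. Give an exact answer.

Set the curves equal: -6*t^2 + 8*t + 7 = -4*t^2 + 2*t - 1, so -2*t^2 + 6*t + 8 = 0, which factors as -2*(t - 4)*(t + 1) = 0. The curves meet at t = -1, 4.
On [-1, 4], y = -6*t^2 + 8*t + 7 is on top; that piece has area ∫[-1,4] (-2*t^2 + 6*t + 8) dt = 125/3.

125/3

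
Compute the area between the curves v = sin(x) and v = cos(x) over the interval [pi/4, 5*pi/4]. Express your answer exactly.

On [pi/4, 5*pi/4], (sin(x)) - (cos(x)) = sin(x) - cos(x) is ≥ 0 throughout, so the area is a single integral of |sin(x) - cos(x)|.
∫[pi/4,5*pi/4] (sin(x) - cos(x)) dx = 2*sqrt(2).

2*sqrt(2)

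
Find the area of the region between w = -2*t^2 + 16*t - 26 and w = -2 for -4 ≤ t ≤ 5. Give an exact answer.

306

The difference (-2*t^2 + 16*t - 26) - (-2) = -2*t^2 + 16*t - 24 changes sign at t = 2 inside [-4, 5], so split the integral there.
∫[-4,2] (-2*t^2 + 16*t - 24) dt = -288; the area of that piece is 288.
∫[2,5] (-2*t^2 + 16*t - 24) dt = 18.
Total area = 288 + 18 = 306.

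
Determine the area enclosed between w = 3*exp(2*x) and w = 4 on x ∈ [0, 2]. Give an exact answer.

The difference (3*exp(2*x)) - (4) = 3*exp(2*x) - 4 changes sign at x = -log(3)/2 + log(2) inside [0, 2], so split the integral there.
∫[0,-log(3)/2 + log(2)] (3*exp(2*x) - 4) dx = log(9/16) + 1/2; the area of that piece is -1/2 + log(16/9).
∫[-log(3)/2 + log(2),2] (3*exp(2*x) - 4) dx = -10 - 2*log(3) + 4*log(2) + 3*exp(4)/2.
Total area = (-1/2 + log(16/9)) + (-10 - 2*log(3) + 4*log(2) + 3*exp(4)/2) = -21/2 - 4*log(3) + 8*log(2) + 3*exp(4)/2.

-21/2 - 4*log(3) + 8*log(2) + 3*exp(4)/2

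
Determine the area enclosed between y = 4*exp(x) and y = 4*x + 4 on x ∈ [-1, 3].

On [-1, 3], (4*exp(x)) - (4*x + 4) = -4*x + 4*exp(x) - 4 is ≥ 0 throughout, so the area is a single integral of |-4*x + 4*exp(x) - 4|.
∫[-1,3] (-4*x + 4*exp(x) - 4) dx = -32 - 4*exp(-1) + 4*exp(3).

-32 - 4*exp(-1) + 4*exp(3)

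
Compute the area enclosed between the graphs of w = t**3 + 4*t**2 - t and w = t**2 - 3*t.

Set the curves equal: t**3 + 4*t**2 - t = t**2 - 3*t, so t**3 + 3*t**2 + 2*t = 0, which factors as t*(t + 1)*(t + 2) = 0. The curves meet at t = -2, -1, 0.
On [-2, -1], w = t**3 + 4*t**2 - t is on top; that piece has area ∫[-2,-1] (t**3 + 3*t**2 + 2*t) dt = 1/4.
On [-1, 0], w = t**2 - 3*t is on top; that piece has area ∫[-1,0] (-(t**3 + 3*t**2 + 2*t)) dt = 1/4.
Total enclosed area = 1/4 + 1/4 = 1/2.

1/2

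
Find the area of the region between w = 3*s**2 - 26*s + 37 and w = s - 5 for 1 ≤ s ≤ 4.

61/2

The difference (3*s**2 - 26*s + 37) - (s - 5) = 3*s**2 - 27*s + 42 changes sign at s = 2 inside [1, 4], so split the integral there.
∫[1,2] (3*s**2 - 27*s + 42) ds = 17/2.
∫[2,4] (3*s**2 - 27*s + 42) ds = -22; the area of that piece is 22.
Total area = 17/2 + 22 = 61/2.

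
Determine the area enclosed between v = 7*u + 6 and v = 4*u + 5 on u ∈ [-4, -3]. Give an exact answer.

19/2

On [-4, -3], (7*u + 6) - (4*u + 5) = 3*u + 1 is ≤ 0 throughout, so the area is a single integral of |3*u + 1|.
∫[-4,-3] (3*u + 1) du = -19/2; the area of that piece is 19/2.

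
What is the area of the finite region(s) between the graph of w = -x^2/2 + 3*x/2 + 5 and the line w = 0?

The curve meets the x-axis where -x^2/2 + 3*x/2 + 5 = 0, i.e. -(x - 5)*(x + 2)/2 = 0, at x = -2, 5.
On [-2, 5] the curve lies above the axis; ∫[-2,5] (-x^2/2 + 3*x/2 + 5) dx = 343/12, giving area 343/12.

343/12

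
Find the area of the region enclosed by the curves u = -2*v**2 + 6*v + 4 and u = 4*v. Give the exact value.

Both boundary curves give u as a function of v, so integrate with respect to v. Setting them equal: -2*v**2 + 2*v + 4 = 0, i.e. -2*(v - 2)*(v + 1) = 0, so they meet at v = -1, 2.
For v in [-1, 2], u = -2*v**2 + 6*v + 4 is on the right; area = ∫[-1,2] (-2*v**2 + 2*v + 4) dv = 9.

9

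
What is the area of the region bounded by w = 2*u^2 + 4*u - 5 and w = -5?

Set the curves equal: 2*u^2 + 4*u - 5 = -5, so 2*u^2 + 4*u = 0, which factors as 2*u*(u + 2) = 0. The curves meet at u = -2, 0.
On [-2, 0], w = -5 is on top; that piece has area ∫[-2,0] (-(2*u^2 + 4*u)) du = 8/3.

8/3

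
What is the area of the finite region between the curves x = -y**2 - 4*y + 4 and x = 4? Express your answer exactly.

Both boundary curves give x as a function of y, so integrate with respect to y. Setting them equal: -y**2 - 4*y = 0, i.e. -y*(y + 4) = 0, so they meet at y = -4, 0.
For y in [-4, 0], x = -y**2 - 4*y + 4 is on the right; area = ∫[-4,0] (-y**2 - 4*y) dy = 32/3.

32/3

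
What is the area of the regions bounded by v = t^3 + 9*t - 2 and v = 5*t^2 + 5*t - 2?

71/6

Set the curves equal: t^3 + 9*t - 2 = 5*t^2 + 5*t - 2, so t^3 - 5*t^2 + 4*t = 0, which factors as t*(t - 4)*(t - 1) = 0. The curves meet at t = 0, 1, 4.
On [0, 1], v = t^3 + 9*t - 2 is on top; that piece has area ∫[0,1] (t^3 - 5*t^2 + 4*t) dt = 7/12.
On [1, 4], v = 5*t^2 + 5*t - 2 is on top; that piece has area ∫[1,4] (-(t^3 - 5*t^2 + 4*t)) dt = 45/4.
Total enclosed area = 7/12 + 45/4 = 71/6.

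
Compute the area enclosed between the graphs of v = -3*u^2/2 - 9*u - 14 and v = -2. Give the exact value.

Set the curves equal: -3*u^2/2 - 9*u - 14 = -2, so -3*u^2/2 - 9*u - 12 = 0, which factors as -3*(u + 2)*(u + 4)/2 = 0. The curves meet at u = -4, -2.
On [-4, -2], v = -3*u^2/2 - 9*u - 14 is on top; that piece has area ∫[-4,-2] (-3*u^2/2 - 9*u - 12) du = 2.

2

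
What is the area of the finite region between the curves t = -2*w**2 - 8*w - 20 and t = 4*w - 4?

Both boundary curves give t as a function of w, so integrate with respect to w. Setting them equal: -2*w**2 - 12*w - 16 = 0, i.e. -2*(w + 2)*(w + 4) = 0, so they meet at w = -4, -2.
For w in [-4, -2], t = -2*w**2 - 8*w - 20 is on the right; area = ∫[-4,-2] (-2*w**2 - 12*w - 16) dw = 8/3.

8/3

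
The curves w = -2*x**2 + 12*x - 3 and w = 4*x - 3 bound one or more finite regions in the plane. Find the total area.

64/3

Set the curves equal: -2*x**2 + 12*x - 3 = 4*x - 3, so -2*x**2 + 8*x = 0, which factors as -2*x*(x - 4) = 0. The curves meet at x = 0, 4.
On [0, 4], w = -2*x**2 + 12*x - 3 is on top; that piece has area ∫[0,4] (-2*x**2 + 8*x) dx = 64/3.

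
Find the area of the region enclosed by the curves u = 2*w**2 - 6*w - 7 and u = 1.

125/3

Both boundary curves give u as a function of w, so integrate with respect to w. Setting them equal: 2*w**2 - 6*w - 8 = 0, i.e. 2*(w - 4)*(w + 1) = 0, so they meet at w = -1, 4.
For w in [-1, 4], u = 2*w**2 - 6*w - 7 is on the left; area = ∫[-1,4] (-(2*w**2 - 6*w - 8)) dw = 125/3.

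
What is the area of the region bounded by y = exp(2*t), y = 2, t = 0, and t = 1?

The difference (exp(2*t)) - (2) = exp(2*t) - 2 changes sign at t = log(2)/2 inside [0, 1], so split the integral there.
∫[0,log(2)/2] (exp(2*t) - 2) dt = 1/2 - log(2); the area of that piece is -1/2 + log(2).
∫[log(2)/2,1] (exp(2*t) - 2) dt = -3 + log(2) + exp(2)/2.
Total area = (-1/2 + log(2)) + (-3 + log(2) + exp(2)/2) = -7/2 + 2*log(2) + exp(2)/2.

-7/2 + 2*log(2) + exp(2)/2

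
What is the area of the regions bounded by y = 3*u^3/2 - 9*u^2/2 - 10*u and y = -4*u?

Set the curves equal: 3*u^3/2 - 9*u^2/2 - 10*u = -4*u, so 3*u^3/2 - 9*u^2/2 - 6*u = 0, which factors as 3*u*(u - 4)*(u + 1)/2 = 0. The curves meet at u = -1, 0, 4.
On [-1, 0], y = 3*u^3/2 - 9*u^2/2 - 10*u is on top; that piece has area ∫[-1,0] (3*u^3/2 - 9*u^2/2 - 6*u) du = 9/8.
On [0, 4], y = -4*u is on top; that piece has area ∫[0,4] (-(3*u^3/2 - 9*u^2/2 - 6*u)) du = 48.
Total enclosed area = 9/8 + 48 = 393/8.

393/8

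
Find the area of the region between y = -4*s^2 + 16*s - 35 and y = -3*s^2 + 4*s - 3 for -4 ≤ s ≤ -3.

On [-4, -3], (-4*s^2 + 16*s - 35) - (-3*s^2 + 4*s - 3) = -s^2 + 12*s - 32 is ≤ 0 throughout, so the area is a single integral of |-s^2 + 12*s - 32|.
∫[-4,-3] (-s^2 + 12*s - 32) ds = -259/3; the area of that piece is 259/3.

259/3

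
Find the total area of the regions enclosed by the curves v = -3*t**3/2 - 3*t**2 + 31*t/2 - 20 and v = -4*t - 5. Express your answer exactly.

1741/8

Set the curves equal: -3*t**3/2 - 3*t**2 + 31*t/2 - 20 = -4*t - 5, so -3*t**3/2 - 3*t**2 + 39*t/2 - 15 = 0, which factors as -3*(t - 2)*(t - 1)*(t + 5)/2 = 0. The curves meet at t = -5, 1, 2.
On [-5, 1], v = -4*t - 5 is on top; that piece has area ∫[-5,1] (-(-3*t**3/2 - 3*t**2 + 39*t/2 - 15)) dt = 216.
On [1, 2], v = -3*t**3/2 - 3*t**2 + 31*t/2 - 20 is on top; that piece has area ∫[1,2] (-3*t**3/2 - 3*t**2 + 39*t/2 - 15) dt = 13/8.
Total enclosed area = 216 + 13/8 = 1741/8.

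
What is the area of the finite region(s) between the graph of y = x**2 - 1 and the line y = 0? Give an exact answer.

The curve meets the x-axis where x**2 - 1 = 0, i.e. (x - 1)*(x + 1) = 0, at x = -1, 1.
On [-1, 1] the curve lies below the axis; ∫[-1,1] (x**2 - 1) dx = -4/3, giving area 4/3.

4/3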